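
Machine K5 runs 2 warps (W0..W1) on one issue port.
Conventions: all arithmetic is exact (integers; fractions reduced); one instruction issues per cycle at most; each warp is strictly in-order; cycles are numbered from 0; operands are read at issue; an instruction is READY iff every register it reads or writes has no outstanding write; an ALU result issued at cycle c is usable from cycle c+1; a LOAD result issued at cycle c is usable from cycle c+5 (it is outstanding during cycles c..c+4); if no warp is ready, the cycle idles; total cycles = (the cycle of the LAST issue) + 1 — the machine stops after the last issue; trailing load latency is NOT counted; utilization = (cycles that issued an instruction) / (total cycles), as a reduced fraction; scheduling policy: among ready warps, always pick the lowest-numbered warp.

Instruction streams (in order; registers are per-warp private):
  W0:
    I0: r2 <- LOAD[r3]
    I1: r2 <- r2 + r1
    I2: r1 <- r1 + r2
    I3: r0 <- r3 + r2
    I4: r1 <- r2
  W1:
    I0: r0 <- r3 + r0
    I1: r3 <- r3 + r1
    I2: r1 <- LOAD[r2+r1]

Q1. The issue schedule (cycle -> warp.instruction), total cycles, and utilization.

cycle 0: W0.I0
cycle 1: W1.I0
cycle 2: W1.I1
cycle 3: W1.I2
cycle 4: idle
cycle 5: W0.I1
cycle 6: W0.I2
cycle 7: W0.I3
cycle 8: W0.I4

Answer: 9 cycles, utilization 8/9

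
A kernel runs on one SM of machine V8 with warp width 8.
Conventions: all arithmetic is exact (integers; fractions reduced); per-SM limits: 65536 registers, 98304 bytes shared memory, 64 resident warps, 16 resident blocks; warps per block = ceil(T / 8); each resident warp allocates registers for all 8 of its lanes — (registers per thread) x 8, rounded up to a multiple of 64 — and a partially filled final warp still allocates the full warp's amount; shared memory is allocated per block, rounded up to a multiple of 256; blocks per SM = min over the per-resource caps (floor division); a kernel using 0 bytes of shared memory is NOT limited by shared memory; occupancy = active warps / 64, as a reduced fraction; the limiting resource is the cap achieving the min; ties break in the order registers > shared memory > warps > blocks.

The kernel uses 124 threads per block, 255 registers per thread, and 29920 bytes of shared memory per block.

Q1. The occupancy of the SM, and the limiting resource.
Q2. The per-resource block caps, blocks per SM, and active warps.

Answer: occupancy 1/2, limited by registers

registers: 2 blocks
shared memory: 3 blocks
warps: 4 blocks
blocks: 16 blocks

Answer: 2 blocks, 32 active warps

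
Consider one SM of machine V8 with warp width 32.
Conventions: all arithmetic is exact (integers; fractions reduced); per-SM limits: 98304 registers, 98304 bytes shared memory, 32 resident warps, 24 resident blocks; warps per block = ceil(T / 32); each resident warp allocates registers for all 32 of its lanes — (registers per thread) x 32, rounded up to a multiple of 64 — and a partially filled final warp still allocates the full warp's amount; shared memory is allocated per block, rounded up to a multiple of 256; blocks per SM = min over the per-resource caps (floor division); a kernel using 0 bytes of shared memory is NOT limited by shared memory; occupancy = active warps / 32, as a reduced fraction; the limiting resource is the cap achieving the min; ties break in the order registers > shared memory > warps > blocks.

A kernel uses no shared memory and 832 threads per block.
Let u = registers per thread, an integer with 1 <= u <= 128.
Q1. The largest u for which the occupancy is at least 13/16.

Answer: u = 118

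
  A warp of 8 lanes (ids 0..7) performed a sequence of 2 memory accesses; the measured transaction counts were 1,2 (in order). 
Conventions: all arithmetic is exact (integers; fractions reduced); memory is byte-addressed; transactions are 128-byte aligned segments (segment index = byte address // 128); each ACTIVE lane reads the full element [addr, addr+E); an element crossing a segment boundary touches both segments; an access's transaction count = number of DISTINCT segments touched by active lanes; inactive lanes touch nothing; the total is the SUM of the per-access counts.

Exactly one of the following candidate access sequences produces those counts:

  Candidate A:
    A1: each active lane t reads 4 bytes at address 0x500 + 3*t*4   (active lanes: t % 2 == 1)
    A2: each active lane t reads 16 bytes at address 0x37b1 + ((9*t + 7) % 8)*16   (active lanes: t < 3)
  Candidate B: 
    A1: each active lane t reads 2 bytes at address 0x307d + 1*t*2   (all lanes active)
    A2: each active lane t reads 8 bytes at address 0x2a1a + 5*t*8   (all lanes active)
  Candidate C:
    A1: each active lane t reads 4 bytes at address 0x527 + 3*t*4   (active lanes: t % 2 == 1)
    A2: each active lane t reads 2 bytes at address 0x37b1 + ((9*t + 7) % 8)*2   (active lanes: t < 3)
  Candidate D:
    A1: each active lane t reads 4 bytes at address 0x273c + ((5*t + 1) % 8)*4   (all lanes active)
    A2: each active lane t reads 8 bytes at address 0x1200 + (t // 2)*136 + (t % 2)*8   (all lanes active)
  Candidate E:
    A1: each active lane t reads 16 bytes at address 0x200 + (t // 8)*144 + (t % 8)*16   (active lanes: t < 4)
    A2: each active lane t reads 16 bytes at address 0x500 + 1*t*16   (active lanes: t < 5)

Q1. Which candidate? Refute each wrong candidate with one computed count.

B: A1 gives 2 transactions, not 1
C: A2 gives 1 transaction, not 2
D: A2 gives 4 transactions, not 2
E: A2 gives 1 transaction, not 2
A: all counts match (1,2)

Answer: A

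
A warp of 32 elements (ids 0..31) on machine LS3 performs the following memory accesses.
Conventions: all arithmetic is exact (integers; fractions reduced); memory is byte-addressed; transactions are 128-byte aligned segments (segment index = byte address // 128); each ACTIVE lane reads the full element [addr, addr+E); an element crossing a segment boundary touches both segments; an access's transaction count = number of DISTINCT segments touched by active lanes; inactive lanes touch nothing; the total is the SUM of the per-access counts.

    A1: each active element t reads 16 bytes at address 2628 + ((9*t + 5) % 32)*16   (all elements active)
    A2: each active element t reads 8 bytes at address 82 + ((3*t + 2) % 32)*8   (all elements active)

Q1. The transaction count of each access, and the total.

A1: 5 transactions
A2: 3 transactions

Answer: 5,3; total 8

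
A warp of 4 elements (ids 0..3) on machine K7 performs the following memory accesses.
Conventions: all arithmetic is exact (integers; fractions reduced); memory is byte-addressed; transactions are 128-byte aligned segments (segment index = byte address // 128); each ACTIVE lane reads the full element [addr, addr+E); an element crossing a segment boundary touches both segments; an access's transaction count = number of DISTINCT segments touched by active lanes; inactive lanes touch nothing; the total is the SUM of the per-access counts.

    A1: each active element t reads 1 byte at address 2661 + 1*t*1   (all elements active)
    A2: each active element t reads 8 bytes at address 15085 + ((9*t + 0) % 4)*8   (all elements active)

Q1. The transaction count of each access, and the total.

A1: 1 transaction
A2: 2 transactions

Answer: 1,2; total 3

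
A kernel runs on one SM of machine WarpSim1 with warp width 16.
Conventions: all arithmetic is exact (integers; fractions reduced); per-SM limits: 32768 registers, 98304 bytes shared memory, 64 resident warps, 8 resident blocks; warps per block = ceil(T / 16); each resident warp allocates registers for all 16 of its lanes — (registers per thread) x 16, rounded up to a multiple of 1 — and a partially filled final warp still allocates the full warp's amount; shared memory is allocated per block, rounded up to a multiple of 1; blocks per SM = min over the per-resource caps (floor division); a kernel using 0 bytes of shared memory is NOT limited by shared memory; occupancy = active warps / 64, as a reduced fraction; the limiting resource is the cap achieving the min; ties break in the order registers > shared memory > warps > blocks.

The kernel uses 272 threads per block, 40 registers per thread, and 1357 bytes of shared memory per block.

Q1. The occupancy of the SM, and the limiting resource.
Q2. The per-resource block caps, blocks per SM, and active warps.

Answer: occupancy 51/64, limited by registers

registers: 3 blocks
shared memory: 72 blocks
warps: 3 blocks
blocks: 8 blocks

Answer: 3 blocks, 51 active warps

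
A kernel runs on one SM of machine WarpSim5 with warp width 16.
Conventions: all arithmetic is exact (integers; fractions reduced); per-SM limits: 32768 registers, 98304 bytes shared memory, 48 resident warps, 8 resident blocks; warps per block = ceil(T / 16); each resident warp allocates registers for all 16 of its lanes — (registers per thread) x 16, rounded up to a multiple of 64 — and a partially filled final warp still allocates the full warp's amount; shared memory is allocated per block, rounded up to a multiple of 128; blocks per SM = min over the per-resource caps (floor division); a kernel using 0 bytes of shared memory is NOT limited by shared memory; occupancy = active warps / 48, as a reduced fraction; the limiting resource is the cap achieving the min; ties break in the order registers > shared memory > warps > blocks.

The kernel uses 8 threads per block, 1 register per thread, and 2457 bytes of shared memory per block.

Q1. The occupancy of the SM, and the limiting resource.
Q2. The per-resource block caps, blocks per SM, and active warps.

Answer: occupancy 1/6, limited by blocks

registers: 512 blocks
shared memory: 38 blocks
warps: 48 blocks
blocks: 8 blocks

Answer: 8 blocks, 8 active warps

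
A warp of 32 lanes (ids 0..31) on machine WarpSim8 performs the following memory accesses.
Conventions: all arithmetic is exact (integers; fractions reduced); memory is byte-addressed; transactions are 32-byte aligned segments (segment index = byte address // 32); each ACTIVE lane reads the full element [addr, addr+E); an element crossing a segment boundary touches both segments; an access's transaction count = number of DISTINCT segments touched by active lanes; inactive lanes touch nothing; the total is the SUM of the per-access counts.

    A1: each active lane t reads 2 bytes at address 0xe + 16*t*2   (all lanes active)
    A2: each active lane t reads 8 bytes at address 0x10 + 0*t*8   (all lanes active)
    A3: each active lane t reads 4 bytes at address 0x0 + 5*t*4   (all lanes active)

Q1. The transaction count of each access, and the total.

A1: 32 transactions
A2: 1 transaction
A3: 20 transactions

Answer: 32,1,20; total 53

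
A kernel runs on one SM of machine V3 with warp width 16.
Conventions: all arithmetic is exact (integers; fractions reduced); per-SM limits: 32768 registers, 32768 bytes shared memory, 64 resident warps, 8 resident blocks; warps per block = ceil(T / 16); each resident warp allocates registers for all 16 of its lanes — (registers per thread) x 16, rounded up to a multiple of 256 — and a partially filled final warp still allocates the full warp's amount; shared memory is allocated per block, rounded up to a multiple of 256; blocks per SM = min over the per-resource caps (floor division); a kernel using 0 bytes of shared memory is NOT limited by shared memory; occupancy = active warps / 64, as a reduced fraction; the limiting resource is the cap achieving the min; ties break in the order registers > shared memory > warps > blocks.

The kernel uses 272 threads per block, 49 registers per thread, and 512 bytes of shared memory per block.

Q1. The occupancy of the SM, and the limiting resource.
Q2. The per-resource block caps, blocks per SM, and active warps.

Answer: occupancy 17/64, limited by registers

registers: 1 block
shared memory: 64 blocks
warps: 3 blocks
blocks: 8 blocks

Answer: 1 block, 17 active warps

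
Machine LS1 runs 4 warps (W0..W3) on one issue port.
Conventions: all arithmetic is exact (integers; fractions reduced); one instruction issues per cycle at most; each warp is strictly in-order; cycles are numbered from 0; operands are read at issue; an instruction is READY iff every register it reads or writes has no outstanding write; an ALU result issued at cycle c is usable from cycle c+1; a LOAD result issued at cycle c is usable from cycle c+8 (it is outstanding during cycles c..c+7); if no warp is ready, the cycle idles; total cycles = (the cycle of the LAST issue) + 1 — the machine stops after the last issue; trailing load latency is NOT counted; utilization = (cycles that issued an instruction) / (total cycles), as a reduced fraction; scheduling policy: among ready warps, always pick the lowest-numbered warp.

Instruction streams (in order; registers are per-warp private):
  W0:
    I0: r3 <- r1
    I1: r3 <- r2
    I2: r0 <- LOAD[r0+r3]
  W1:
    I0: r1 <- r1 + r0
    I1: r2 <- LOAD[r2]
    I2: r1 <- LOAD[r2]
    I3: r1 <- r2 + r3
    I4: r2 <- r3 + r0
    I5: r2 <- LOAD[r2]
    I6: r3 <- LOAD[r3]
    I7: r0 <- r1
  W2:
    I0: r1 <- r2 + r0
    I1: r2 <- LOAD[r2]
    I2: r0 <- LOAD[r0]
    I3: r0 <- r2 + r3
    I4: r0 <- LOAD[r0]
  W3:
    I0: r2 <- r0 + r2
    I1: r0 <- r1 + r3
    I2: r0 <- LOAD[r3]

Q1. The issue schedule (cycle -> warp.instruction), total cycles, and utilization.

cycle 0: W0.I0
cycle 1: W0.I1
cycle 2: W0.I2
cycle 3: W1.I0
cycle 4: W1.I1
cycle 5: W2.I0
cycle 6: W2.I1
cycle 7: W2.I2
cycle 8: W3.I0
cycle 9: W3.I1
cycle 10: W3.I2
cycle 11: idle
cycle 12: W1.I2
cycle 13: idle
cycle 14: idle
cycle 15: W2.I3
cycle 16: W2.I4
cycle 17: idle
cycle 18: idle
cycle 19: idle
cycle 20: W1.I3
cycle 21: W1.I4
cycle 22: W1.I5
cycle 23: W1.I6
cycle 24: W1.I7

Answer: 25 cycles, utilization 19/25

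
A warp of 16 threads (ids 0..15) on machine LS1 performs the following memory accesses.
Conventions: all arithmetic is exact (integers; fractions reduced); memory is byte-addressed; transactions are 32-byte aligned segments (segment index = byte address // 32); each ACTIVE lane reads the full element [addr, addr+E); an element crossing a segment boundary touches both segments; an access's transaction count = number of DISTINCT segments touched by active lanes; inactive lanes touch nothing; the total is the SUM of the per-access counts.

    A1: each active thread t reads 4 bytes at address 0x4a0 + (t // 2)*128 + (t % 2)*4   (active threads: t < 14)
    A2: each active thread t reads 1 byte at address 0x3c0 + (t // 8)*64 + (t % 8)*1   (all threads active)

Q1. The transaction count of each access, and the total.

A1: 7 transactions
A2: 2 transactions

Answer: 7,2; total 9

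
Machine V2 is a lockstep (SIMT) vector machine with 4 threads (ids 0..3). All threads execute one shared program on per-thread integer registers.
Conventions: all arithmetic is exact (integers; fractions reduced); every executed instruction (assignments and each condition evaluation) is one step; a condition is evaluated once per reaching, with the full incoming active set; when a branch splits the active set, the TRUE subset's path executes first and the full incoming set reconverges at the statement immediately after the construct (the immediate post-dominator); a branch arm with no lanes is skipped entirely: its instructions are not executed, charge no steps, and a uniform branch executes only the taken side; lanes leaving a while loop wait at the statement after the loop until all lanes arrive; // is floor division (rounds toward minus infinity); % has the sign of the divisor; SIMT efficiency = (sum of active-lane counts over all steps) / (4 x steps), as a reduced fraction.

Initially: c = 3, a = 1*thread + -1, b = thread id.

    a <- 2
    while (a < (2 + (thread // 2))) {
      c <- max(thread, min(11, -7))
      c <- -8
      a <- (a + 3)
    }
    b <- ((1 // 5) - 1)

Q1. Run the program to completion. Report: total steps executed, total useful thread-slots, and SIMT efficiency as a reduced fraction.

Answer: 7 steps, 20 useful, 5/7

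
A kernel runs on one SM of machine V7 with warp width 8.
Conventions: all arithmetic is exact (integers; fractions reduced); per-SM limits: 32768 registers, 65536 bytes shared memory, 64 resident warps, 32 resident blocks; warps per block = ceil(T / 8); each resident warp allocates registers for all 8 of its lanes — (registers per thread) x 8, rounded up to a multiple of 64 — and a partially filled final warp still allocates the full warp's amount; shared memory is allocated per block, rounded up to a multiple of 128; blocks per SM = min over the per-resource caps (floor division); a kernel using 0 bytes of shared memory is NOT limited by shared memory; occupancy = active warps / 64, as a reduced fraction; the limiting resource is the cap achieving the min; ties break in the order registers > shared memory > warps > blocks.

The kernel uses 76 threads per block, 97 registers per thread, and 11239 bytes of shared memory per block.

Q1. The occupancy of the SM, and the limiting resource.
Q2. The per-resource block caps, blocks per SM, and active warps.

Answer: occupancy 15/32, limited by registers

registers: 3 blocks
shared memory: 5 blocks
warps: 6 blocks
blocks: 32 blocks

Answer: 3 blocks, 30 active warps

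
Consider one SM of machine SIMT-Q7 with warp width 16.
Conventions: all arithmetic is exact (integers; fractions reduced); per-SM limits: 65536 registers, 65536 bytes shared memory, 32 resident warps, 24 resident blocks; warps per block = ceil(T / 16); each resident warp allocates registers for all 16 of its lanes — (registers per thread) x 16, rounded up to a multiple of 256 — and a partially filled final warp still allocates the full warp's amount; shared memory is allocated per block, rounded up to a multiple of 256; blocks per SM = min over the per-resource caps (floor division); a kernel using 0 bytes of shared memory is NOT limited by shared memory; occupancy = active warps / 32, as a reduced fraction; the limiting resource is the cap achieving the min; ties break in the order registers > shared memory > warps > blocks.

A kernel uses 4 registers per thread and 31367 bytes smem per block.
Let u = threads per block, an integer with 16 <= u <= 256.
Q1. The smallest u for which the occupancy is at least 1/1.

Answer: u = 241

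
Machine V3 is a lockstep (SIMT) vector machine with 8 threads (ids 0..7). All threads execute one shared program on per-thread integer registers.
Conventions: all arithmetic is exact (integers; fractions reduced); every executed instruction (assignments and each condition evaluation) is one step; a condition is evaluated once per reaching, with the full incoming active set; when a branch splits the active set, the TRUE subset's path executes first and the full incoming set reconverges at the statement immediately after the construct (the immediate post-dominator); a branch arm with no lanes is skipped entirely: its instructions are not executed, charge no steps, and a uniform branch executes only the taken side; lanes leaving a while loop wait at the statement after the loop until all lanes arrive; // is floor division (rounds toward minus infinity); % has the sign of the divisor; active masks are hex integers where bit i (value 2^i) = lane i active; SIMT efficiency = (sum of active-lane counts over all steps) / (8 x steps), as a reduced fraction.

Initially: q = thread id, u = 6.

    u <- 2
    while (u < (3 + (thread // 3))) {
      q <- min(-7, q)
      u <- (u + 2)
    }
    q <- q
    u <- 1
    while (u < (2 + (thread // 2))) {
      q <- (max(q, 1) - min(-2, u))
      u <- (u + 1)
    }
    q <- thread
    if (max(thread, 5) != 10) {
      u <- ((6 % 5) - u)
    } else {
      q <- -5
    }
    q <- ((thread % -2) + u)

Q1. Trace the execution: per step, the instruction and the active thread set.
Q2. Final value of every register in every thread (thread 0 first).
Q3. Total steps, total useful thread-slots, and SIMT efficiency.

step 0: u <- 2                       0xff
step 1: eval (u < (3 + (thread // 3))) 0xff
step 2: q <- min(-7, q)              0xff
step 3: u <- (u + 2)                 0xff
step 4: eval (u < (3 + (thread // 3))) 0xff
step 5: q <- min(-7, q)              0xc0
step 6: u <- (u + 2)                 0xc0
step 7: eval (u < (3 + (thread // 3))) 0xc0
step 8: q <- q                       0xff
step 9: u <- 1                       0xff
step 10: eval (u < (2 + (thread // 2))) 0xff
step 11: q <- (max(q, 1) - min(-2, u)) 0xff
step 12: u <- (u + 1)                 0xff
step 13: eval (u < (2 + (thread // 2))) 0xff
step 14: q <- (max(q, 1) - min(-2, u)) 0xfc
step 15: u <- (u + 1)                 0xfc
step 16: eval (u < (2 + (thread // 2))) 0xfc
step 17: q <- (max(q, 1) - min(-2, u)) 0xf0
step 18: u <- (u + 1)                 0xf0
step 19: eval (u < (2 + (thread // 2))) 0xf0
step 20: q <- (max(q, 1) - min(-2, u)) 0xc0
step 21: u <- (u + 1)                 0xc0
step 22: eval (u < (2 + (thread // 2))) 0xc0
step 23: q <- thread                  0xff
step 24: eval (max(thread, 5) != 10)  0xff
step 25: u <- ((6 % 5) - u)           0xff
step 26: q <- ((thread % -2) + u)     0xff

Answer: 27 steps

q: -1,-2,-2,-3,-3,-4,-4,-5
u: -1,-1,-2,-2,-3,-3,-4,-4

steps = 27; useful = 162; efficiency = 162/216 = 3/4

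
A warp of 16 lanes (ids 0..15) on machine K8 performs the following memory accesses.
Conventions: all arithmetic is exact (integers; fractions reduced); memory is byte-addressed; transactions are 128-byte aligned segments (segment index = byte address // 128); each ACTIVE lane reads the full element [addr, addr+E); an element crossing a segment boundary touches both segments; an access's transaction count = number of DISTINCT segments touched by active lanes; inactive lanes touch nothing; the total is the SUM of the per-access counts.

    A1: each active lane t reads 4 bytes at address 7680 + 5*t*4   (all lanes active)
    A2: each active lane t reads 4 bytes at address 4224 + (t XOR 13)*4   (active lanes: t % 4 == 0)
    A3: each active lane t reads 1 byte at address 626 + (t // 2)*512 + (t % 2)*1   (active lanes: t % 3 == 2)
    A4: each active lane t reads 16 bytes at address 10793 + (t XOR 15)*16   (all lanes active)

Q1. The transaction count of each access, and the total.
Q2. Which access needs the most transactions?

A1: 3 transactions
A2: 1 transaction
A3: 5 transactions
A4: 3 transactions

Answer: 3,1,5,3; total 12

Answer: A3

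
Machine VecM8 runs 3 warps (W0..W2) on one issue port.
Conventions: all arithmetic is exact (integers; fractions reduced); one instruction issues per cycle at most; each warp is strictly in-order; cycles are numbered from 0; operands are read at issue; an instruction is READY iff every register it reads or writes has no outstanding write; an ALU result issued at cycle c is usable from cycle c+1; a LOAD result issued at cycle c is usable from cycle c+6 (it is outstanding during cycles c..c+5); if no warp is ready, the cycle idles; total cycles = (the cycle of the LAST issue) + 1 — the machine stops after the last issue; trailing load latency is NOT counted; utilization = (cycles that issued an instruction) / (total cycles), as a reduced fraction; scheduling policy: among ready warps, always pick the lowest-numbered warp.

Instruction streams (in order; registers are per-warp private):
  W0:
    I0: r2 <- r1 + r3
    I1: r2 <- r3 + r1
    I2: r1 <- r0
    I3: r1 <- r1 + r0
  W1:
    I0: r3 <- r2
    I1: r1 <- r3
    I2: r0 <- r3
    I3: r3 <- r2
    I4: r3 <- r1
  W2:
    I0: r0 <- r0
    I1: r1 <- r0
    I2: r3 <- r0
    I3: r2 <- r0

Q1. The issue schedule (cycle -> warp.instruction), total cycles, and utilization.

cycle 0: W0.I0
cycle 1: W0.I1
cycle 2: W0.I2
cycle 3: W0.I3
cycle 4: W1.I0
cycle 5: W1.I1
cycle 6: W1.I2
cycle 7: W1.I3
cycle 8: W1.I4
cycle 9: W2.I0
cycle 10: W2.I1
cycle 11: W2.I2
cycle 12: W2.I3

Answer: 13 cycles, utilization 1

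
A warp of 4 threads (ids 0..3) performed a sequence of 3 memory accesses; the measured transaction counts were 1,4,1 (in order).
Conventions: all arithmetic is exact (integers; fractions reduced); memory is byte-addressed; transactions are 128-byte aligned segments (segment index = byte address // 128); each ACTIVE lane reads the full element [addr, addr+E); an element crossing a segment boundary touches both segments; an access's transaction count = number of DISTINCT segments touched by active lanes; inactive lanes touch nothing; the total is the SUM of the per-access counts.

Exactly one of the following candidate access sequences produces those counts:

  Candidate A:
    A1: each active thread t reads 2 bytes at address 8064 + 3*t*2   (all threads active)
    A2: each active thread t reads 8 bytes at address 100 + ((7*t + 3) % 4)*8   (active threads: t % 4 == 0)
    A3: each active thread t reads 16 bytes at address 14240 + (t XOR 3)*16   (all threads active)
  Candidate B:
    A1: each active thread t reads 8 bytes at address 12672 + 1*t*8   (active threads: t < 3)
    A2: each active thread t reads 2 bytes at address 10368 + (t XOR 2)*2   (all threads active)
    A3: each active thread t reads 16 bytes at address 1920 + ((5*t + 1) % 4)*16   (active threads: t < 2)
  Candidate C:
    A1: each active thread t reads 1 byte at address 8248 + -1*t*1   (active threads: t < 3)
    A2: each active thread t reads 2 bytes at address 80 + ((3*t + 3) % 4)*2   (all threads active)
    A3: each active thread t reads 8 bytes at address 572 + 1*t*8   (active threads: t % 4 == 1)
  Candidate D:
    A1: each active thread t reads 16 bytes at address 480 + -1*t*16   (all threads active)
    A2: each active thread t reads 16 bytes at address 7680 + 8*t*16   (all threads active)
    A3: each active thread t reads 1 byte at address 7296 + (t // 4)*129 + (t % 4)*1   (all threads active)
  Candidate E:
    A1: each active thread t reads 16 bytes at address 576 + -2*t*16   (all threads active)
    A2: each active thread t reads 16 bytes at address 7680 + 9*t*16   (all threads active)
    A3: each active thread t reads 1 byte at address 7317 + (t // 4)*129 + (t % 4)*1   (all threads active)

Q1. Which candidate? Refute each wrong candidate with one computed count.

A: A2 gives 2 transactions, not 4
B: A2 gives 1 transaction, not 4
C: A2 gives 1 transaction, not 4
E: A1 gives 2 transactions, not 1
D: all counts match (1,4,1)

Answer: D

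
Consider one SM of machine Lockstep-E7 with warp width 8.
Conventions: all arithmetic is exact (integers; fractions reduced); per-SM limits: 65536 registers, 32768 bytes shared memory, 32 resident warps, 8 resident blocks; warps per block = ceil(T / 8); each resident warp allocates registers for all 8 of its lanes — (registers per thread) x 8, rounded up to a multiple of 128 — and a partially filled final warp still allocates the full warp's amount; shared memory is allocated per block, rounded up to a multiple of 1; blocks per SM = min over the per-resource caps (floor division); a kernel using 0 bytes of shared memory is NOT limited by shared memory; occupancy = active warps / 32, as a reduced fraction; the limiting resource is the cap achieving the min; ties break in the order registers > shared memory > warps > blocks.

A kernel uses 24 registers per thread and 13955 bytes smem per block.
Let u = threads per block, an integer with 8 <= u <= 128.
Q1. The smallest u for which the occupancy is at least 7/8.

Answer: u = 105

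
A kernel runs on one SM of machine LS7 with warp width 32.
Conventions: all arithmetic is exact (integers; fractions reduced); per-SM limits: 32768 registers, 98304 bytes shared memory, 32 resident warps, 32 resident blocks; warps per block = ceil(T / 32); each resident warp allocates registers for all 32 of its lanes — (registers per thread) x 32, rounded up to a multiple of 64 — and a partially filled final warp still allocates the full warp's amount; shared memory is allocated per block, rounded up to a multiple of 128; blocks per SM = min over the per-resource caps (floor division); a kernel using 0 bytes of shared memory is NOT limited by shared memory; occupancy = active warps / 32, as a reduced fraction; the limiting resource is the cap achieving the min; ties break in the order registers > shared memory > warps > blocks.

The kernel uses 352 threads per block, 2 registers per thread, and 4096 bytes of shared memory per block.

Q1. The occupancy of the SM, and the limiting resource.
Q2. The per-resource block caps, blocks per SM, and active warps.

Answer: occupancy 11/16, limited by warps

registers: 46 blocks
shared memory: 24 blocks
warps: 2 blocks
blocks: 32 blocks

Answer: 2 blocks, 22 active warps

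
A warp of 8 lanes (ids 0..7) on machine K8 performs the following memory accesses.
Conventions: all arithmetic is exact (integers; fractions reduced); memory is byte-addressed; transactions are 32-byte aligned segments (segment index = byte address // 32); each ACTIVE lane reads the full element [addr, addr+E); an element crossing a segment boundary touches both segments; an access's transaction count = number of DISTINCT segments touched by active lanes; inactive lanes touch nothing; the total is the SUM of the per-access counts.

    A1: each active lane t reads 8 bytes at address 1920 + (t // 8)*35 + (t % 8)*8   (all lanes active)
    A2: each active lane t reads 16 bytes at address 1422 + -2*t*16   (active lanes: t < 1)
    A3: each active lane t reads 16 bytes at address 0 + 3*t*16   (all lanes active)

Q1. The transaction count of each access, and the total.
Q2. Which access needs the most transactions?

A1: 2 transactions
A2: 1 transaction
A3: 8 transactions

Answer: 2,1,8; total 11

Answer: A3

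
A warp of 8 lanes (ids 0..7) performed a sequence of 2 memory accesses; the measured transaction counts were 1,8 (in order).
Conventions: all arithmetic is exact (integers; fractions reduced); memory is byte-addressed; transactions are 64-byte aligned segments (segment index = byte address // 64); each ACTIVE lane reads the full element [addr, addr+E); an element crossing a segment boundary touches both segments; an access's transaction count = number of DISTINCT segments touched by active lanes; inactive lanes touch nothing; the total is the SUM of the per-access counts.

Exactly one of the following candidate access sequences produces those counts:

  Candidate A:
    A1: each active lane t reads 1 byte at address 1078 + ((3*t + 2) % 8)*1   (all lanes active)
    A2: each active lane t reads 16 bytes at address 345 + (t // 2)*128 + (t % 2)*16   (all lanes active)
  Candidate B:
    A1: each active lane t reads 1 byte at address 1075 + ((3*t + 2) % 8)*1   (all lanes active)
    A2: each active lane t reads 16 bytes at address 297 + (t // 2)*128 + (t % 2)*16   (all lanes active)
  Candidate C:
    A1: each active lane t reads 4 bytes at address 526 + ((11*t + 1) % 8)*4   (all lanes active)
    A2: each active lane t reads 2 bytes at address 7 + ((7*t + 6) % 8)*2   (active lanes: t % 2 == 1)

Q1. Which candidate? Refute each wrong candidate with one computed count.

A: A2 gives 4 transactions, not 8
C: A2 gives 1 transaction, not 8
B: all counts match (1,8)

Answer: B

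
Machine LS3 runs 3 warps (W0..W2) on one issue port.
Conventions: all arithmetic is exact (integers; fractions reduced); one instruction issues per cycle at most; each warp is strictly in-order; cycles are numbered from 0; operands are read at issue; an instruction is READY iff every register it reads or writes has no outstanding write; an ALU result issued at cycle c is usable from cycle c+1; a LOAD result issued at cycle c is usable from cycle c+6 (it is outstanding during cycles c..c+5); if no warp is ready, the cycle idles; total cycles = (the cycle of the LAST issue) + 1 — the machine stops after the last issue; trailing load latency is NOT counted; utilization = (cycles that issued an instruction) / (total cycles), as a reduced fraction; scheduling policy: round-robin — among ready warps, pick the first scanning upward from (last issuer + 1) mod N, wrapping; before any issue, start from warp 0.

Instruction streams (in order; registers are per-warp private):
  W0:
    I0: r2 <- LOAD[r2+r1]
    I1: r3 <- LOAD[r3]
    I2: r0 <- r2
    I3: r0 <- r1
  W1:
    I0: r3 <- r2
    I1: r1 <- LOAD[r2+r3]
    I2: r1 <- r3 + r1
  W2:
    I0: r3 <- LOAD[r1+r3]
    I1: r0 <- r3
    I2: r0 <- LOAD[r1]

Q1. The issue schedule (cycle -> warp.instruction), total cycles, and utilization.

cycle 0: W0.I0
cycle 1: W1.I0
cycle 2: W2.I0
cycle 3: W0.I1
cycle 4: W1.I1
cycle 5: idle
cycle 6: W0.I2
cycle 7: W0.I3
cycle 8: W2.I1
cycle 9: W2.I2
cycle 10: W1.I2

Answer: 11 cycles, utilization 10/11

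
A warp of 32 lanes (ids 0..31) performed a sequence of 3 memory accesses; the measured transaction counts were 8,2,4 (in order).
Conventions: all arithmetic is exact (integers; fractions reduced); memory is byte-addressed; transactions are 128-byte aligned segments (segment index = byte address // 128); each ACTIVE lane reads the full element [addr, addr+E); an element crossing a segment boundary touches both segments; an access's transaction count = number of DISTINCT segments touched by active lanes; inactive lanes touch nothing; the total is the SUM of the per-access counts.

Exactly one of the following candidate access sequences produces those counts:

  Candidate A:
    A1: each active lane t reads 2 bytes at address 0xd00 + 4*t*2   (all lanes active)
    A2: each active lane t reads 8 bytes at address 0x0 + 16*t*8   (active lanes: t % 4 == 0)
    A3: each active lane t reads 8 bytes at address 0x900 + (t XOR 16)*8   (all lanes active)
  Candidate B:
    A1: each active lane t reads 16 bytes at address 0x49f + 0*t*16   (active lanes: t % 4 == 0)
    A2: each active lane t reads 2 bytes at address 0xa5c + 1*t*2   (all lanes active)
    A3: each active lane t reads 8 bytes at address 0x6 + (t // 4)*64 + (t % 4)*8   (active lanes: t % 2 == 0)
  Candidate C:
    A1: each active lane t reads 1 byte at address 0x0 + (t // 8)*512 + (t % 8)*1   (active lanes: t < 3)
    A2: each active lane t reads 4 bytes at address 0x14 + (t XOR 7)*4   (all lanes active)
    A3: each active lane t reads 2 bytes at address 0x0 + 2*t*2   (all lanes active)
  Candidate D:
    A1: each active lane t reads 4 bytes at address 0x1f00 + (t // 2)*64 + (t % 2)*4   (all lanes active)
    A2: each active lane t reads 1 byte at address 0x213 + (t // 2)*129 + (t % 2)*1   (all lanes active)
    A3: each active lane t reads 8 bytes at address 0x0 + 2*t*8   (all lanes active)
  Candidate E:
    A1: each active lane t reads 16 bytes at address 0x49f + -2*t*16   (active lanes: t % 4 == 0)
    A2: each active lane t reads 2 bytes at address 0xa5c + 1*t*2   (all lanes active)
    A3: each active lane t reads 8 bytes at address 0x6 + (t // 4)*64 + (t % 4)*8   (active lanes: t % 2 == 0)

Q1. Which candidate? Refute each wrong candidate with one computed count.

A: A1 gives 2 transactions, not 8
B: A1 gives 1 transaction, not 8
C: A1 gives 1 transaction, not 8
D: A2 gives 16 transactions, not 2
E: all counts match (8,2,4)

Answer: E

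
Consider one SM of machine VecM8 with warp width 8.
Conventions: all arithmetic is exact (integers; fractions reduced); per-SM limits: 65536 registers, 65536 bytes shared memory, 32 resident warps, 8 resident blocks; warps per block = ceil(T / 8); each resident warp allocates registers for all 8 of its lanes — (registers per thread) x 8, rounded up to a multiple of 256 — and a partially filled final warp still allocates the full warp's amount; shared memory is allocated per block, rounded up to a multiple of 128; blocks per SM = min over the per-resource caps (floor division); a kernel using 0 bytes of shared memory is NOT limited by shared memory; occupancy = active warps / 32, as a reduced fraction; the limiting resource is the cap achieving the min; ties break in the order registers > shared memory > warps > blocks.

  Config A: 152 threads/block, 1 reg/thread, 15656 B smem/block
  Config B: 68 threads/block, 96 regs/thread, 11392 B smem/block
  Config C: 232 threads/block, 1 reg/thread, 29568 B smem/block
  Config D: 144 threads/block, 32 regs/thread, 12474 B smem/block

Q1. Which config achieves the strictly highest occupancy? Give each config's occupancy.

occupancies: A 19/32, B 27/32, C 29/32, D 9/16

Answer: C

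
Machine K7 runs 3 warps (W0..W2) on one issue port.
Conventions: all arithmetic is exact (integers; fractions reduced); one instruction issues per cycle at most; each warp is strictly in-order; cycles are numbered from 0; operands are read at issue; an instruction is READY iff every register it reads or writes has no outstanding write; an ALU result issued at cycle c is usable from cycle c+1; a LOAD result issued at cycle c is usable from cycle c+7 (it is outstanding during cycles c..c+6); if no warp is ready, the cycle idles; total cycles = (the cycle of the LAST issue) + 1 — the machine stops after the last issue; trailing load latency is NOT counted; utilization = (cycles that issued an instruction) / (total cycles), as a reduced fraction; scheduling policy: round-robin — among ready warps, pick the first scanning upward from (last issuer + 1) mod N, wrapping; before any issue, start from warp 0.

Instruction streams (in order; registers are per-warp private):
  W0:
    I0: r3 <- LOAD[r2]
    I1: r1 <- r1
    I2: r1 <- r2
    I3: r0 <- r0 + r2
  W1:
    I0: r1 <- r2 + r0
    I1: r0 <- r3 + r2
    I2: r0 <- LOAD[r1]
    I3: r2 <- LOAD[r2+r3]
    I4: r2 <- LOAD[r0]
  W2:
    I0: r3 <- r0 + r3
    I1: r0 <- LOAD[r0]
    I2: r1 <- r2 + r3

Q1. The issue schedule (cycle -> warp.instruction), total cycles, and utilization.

cycle 0: W0.I0
cycle 1: W1.I0
cycle 2: W2.I0
cycle 3: W0.I1
cycle 4: W1.I1
cycle 5: W2.I1
cycle 6: W0.I2
cycle 7: W1.I2
cycle 8: W2.I2
cycle 9: W0.I3
cycle 10: W1.I3
cycle 11: idle
cycle 12: idle
cycle 13: idle
cycle 14: idle
cycle 15: idle
cycle 16: idle
cycle 17: W1.I4

Answer: 18 cycles, utilization 2/3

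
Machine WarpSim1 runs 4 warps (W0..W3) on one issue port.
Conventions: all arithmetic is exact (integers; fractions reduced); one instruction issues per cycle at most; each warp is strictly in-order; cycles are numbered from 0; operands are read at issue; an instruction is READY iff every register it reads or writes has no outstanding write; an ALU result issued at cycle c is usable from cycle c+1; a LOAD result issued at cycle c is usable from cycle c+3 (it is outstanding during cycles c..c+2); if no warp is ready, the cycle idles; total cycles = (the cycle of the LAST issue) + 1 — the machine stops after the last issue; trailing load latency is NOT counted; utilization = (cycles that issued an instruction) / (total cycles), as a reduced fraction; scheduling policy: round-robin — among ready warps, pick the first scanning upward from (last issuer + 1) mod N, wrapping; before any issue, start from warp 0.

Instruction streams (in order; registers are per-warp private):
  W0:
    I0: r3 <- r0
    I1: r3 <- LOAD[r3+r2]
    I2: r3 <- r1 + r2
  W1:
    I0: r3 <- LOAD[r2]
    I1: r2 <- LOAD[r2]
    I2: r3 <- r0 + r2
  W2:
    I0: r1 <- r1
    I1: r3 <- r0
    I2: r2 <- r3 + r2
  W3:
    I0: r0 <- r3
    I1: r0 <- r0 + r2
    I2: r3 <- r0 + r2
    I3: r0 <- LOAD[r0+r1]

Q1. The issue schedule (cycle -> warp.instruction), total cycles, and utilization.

cycle 0: W0.I0
cycle 1: W1.I0
cycle 2: W2.I0
cycle 3: W3.I0
cycle 4: W0.I1
cycle 5: W1.I1
cycle 6: W2.I1
cycle 7: W3.I1
cycle 8: W0.I2
cycle 9: W1.I2
cycle 10: W2.I2
cycle 11: W3.I2
cycle 12: W3.I3

Answer: 13 cycles, utilization 1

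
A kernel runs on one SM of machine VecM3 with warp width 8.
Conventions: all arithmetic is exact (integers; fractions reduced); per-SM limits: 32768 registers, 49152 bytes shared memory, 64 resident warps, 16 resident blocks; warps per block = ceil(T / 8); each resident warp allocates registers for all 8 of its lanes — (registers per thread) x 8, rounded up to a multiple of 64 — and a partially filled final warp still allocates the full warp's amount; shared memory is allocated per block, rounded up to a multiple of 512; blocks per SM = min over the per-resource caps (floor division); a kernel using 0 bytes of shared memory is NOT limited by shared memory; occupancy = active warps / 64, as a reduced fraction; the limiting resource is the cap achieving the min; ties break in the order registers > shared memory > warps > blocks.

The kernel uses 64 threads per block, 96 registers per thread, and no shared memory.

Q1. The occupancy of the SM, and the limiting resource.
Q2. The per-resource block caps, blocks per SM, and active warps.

Answer: occupancy 5/8, limited by registers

registers: 5 blocks
shared memory: no limit (kernel uses none)
warps: 8 blocks
blocks: 16 blocks

Answer: 5 blocks, 40 active warps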